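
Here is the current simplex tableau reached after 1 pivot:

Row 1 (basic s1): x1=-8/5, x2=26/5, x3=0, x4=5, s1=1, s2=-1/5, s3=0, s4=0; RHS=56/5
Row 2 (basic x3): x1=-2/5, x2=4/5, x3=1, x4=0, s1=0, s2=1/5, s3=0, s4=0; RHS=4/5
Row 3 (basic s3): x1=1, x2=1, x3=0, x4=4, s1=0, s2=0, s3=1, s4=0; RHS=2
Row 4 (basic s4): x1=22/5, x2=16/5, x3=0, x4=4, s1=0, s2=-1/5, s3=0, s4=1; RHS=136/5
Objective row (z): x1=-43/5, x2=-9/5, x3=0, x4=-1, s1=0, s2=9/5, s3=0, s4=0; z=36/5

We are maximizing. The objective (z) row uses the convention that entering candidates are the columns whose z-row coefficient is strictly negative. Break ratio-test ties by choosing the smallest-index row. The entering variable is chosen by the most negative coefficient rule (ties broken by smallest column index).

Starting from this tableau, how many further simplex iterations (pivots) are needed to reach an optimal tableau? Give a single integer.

1

pivot: x1 in, s3 out → z = 122/5
No improving column remains; optimal.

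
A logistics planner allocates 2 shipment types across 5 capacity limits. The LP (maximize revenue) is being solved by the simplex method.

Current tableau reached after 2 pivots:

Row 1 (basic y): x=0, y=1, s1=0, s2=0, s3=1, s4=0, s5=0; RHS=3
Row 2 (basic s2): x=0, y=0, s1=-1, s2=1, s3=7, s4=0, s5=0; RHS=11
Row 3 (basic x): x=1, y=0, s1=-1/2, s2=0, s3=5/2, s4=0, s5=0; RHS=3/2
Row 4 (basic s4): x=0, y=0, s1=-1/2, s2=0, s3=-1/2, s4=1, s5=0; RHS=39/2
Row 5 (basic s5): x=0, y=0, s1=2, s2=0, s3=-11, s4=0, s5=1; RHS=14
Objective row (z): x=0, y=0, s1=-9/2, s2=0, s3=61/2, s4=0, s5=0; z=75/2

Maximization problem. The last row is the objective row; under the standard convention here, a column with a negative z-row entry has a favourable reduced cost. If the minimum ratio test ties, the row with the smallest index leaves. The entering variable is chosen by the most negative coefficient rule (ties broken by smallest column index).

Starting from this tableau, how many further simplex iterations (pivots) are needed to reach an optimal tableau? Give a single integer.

1

pivot: s1 in, s5 out → z = 69
No improving column remains; optimal.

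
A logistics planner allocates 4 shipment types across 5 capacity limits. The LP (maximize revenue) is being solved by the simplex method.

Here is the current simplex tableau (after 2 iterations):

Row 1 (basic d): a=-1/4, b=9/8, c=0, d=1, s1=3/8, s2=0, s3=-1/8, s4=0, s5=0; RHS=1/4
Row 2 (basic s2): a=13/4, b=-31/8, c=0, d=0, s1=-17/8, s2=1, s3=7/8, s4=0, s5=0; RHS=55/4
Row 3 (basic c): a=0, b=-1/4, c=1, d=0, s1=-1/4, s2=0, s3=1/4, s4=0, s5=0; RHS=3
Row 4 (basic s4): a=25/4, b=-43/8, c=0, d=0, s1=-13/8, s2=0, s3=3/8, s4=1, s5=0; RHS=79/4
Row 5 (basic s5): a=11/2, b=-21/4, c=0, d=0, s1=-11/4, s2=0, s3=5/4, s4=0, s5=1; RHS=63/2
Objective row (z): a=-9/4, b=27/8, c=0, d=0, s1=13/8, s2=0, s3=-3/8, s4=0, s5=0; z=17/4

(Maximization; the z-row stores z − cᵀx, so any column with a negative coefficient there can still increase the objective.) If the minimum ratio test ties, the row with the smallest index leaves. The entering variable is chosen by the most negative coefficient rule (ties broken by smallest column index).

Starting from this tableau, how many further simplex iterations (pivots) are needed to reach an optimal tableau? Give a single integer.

2

pivot: a in, s4 out → z = 284/25
pivot: s3 in, s2 out → z = 214/17
No improving column remains; optimal.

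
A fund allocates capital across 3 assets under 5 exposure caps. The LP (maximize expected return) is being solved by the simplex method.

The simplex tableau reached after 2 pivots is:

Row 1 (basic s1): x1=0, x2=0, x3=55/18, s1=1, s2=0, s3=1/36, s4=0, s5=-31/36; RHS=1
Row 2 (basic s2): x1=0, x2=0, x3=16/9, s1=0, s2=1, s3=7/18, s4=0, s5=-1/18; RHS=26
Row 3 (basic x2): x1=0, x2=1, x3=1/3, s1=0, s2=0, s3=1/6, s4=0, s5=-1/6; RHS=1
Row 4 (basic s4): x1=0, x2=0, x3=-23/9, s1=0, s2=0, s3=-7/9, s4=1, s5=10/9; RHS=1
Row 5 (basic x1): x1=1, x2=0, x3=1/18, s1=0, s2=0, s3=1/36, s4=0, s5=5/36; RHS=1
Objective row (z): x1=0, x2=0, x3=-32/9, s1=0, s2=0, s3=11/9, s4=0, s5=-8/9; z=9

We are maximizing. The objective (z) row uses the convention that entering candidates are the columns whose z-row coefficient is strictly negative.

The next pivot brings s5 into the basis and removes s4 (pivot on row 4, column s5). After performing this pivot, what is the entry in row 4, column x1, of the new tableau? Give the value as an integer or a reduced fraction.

Pivot element is row 4, column s5: 10/9.
Normalize row 4: new (row 4, x1) = 0/(10/9) = 0.
Row 4 is the pivot row, so the entry is 0.

0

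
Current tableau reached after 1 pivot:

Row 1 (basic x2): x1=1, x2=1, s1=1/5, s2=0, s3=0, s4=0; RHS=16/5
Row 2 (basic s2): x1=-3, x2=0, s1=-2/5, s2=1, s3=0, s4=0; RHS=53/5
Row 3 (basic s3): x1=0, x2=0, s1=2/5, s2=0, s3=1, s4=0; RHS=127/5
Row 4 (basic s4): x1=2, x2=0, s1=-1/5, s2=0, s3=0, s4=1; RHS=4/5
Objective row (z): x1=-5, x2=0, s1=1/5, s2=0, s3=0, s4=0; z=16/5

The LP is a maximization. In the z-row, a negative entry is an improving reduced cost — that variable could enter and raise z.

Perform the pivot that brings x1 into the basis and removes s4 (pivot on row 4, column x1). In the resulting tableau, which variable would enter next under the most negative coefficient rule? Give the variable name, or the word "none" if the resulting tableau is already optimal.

Pivot element 2. New z-row = old z-row − (-5)·(row 4/2).
Updated z-row coefficients: x1: 0, x2: 0, s1: -3/10, s2: 0, s3: 0, s4: 5/2.
The most negative is -3/10 in column s1, so s1 would enter next.

s1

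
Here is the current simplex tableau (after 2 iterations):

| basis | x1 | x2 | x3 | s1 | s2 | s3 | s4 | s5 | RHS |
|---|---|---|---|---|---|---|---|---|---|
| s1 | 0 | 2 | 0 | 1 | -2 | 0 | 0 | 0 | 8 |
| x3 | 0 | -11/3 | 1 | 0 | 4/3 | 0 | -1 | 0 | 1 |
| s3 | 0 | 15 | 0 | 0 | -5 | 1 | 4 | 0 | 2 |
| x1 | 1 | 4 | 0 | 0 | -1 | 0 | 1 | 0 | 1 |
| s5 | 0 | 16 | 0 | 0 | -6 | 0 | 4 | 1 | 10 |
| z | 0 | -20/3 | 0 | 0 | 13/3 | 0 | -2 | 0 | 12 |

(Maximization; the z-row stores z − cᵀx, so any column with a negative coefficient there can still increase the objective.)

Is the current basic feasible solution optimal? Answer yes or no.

Column x2 has objective-row coefficient -20/3, which is negative; an improving pivot exists, so not yet optimal.

no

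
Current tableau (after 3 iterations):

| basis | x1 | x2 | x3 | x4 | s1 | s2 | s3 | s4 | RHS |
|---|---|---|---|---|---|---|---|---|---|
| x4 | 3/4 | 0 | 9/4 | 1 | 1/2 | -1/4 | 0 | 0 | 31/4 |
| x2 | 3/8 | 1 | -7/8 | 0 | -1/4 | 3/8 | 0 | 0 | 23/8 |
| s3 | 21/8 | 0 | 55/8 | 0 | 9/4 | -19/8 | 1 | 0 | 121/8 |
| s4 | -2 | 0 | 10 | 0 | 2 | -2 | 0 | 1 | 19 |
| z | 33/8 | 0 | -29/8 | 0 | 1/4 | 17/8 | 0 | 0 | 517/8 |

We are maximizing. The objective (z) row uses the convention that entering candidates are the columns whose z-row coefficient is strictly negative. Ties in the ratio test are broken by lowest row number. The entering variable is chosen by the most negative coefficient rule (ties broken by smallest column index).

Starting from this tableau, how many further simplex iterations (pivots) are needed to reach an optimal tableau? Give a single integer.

pivot: x3 in, s4 out → z = 5721/80
No improving column remains; optimal.

1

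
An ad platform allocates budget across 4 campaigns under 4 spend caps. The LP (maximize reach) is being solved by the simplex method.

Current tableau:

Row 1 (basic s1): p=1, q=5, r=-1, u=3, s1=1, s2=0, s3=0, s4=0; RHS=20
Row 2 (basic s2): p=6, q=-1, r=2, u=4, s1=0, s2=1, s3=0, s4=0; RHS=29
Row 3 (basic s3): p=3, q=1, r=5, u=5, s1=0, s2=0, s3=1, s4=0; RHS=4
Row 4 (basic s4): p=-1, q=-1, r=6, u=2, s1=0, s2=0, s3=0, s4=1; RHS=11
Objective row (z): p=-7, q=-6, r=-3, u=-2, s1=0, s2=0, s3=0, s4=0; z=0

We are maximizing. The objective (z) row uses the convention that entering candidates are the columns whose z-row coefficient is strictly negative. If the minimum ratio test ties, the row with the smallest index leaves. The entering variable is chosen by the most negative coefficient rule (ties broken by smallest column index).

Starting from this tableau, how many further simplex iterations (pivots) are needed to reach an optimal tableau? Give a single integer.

2

pivot: p in, s3 out → z = 28/3
pivot: q in, s1 out → z = 24
No improving column remains; optimal.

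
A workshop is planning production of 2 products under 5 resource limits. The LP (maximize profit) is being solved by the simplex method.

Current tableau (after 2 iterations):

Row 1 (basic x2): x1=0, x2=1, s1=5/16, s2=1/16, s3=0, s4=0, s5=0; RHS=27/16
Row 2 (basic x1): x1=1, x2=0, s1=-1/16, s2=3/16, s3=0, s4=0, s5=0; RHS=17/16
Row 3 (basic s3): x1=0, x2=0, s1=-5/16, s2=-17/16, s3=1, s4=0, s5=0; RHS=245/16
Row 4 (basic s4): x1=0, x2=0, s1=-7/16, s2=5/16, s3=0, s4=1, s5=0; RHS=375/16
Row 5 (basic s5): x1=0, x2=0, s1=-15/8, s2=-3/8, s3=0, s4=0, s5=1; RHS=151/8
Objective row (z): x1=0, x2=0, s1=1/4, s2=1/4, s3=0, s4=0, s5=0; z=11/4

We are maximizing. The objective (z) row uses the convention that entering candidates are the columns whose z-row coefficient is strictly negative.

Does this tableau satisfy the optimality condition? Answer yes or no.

No objective-row coefficient is strictly negative, so no entering variable exists; the tableau is optimal.

yes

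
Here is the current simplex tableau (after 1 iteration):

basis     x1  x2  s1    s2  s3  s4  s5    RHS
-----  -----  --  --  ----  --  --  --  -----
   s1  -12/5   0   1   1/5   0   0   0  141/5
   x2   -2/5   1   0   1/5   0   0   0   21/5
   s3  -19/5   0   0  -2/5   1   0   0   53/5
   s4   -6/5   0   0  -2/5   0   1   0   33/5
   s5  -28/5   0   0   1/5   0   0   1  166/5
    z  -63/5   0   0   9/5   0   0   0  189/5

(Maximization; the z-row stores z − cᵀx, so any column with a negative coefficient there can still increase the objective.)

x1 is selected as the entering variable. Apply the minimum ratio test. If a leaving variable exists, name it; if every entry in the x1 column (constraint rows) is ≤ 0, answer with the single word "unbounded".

x1-column entries: row 1: -12/5, row 2: -2/5, row 3: -19/5, row 4: -6/5, row 5: -28/5. All ≤ 0, so x1 can increase without bound; the LP is unbounded in this direction.

unbounded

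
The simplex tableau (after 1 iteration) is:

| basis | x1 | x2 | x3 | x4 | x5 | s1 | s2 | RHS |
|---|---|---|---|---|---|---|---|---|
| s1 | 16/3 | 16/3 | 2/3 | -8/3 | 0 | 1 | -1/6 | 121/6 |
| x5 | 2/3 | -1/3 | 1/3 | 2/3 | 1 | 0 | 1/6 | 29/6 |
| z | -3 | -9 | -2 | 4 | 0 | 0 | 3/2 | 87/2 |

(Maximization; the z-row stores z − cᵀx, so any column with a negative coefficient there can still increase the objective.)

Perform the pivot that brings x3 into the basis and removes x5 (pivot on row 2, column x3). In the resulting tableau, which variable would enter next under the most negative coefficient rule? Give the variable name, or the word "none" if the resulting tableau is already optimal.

Pivot element 1/3. New z-row = old z-row − (-2)·(row 2/(1/3)).
Updated z-row coefficients: x1: 1, x2: -11, x3: 0, x4: 8, x5: 6, s1: 0, s2: 5/2.
The most negative is -11 in column x2, so x2 would enter next.

x2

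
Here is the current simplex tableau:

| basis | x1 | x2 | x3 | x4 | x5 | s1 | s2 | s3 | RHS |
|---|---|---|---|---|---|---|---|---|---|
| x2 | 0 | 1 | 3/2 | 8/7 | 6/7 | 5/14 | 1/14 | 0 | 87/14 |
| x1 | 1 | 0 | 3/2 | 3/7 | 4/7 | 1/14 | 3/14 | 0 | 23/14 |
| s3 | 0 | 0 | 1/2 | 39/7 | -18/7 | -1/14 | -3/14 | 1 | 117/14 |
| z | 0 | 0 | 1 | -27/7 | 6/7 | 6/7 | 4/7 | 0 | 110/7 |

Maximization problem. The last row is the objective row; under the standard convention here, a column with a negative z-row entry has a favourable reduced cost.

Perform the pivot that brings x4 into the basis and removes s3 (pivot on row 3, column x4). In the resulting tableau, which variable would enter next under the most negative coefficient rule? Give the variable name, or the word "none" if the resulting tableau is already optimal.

Pivot element 39/7. New z-row = old z-row − (-27/7)·(row 3/(39/7)).
Updated z-row coefficients: x1: 0, x2: 0, x3: 35/26, x4: 0, x5: -12/13, s1: 21/26, s2: 11/26, s3: 9/13.
The most negative is -12/13 in column x5, so x5 would enter next.

x5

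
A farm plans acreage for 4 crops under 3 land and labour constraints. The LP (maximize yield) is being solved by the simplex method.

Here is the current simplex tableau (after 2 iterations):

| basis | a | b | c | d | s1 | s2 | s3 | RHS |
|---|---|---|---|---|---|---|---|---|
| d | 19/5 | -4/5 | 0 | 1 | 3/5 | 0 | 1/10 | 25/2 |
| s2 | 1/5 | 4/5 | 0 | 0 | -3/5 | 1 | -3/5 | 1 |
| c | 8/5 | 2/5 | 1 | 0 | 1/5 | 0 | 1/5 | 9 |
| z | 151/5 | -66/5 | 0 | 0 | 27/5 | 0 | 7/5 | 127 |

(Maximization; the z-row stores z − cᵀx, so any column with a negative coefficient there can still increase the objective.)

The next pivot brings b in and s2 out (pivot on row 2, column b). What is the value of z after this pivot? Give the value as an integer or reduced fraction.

Minimum ratio for b: 1/(4/5) = 5/4.
z changes by −(z-row coeff of b)·ratio = −(-66/5)·(5/4) = 33/2.
New z = 127 + (33/2) = 287/2.

287/2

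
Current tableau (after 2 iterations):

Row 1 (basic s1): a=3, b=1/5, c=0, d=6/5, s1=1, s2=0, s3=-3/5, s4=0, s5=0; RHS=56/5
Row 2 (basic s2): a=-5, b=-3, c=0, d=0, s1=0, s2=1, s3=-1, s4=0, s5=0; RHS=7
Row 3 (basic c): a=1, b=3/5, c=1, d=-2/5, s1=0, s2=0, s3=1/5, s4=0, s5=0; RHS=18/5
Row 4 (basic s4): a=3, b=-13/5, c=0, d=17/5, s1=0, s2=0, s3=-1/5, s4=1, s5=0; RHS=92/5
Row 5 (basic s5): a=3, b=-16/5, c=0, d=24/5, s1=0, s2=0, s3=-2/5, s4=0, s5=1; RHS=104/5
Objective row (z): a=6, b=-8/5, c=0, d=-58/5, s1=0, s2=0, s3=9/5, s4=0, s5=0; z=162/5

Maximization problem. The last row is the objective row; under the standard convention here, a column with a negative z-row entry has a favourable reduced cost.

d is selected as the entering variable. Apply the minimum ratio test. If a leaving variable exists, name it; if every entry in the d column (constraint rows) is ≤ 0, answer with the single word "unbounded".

Ratios: row 1 (s1): (56/5)/(6/5) = 28/3; row 2 (s2): entry 0 ≤ 0, skip; row 3 (c): entry -2/5 ≤ 0, skip; row 4 (s4): (92/5)/(17/5) = 92/17; row 5 (s5): (104/5)/(24/5) = 13/3.
Minimum ratio is in the s5 row, so s5 leaves.

s5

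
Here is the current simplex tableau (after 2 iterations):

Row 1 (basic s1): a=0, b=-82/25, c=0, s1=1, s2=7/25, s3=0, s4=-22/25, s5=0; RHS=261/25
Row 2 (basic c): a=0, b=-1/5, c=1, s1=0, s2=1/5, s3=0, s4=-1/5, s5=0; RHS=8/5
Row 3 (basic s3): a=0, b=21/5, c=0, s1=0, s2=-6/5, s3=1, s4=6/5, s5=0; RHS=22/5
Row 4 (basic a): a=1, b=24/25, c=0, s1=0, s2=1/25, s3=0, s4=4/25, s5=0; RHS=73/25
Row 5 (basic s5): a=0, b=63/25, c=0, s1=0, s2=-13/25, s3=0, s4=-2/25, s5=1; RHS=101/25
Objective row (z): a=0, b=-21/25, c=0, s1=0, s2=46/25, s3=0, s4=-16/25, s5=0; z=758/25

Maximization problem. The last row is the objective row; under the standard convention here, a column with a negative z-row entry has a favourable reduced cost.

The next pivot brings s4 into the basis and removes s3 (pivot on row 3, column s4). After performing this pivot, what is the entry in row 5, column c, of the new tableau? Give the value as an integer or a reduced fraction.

Pivot element is row 3, column s4: 6/5.
Normalize row 3: new (row 3, c) = 0/(6/5) = 0.
row 5 ← row 5 − (-2/25)·(new row 3): 0 − (-2/25)·0 = 0.

0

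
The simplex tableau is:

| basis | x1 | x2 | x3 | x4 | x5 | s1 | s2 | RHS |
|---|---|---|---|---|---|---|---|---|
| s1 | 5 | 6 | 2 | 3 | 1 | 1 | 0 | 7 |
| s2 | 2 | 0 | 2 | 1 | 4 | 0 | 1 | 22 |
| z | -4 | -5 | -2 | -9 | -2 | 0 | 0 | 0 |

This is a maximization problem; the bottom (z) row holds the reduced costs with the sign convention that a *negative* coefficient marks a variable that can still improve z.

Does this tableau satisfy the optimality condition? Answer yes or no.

no

Column x1 has objective-row coefficient -4, which is negative; an improving pivot exists, so not yet optimal.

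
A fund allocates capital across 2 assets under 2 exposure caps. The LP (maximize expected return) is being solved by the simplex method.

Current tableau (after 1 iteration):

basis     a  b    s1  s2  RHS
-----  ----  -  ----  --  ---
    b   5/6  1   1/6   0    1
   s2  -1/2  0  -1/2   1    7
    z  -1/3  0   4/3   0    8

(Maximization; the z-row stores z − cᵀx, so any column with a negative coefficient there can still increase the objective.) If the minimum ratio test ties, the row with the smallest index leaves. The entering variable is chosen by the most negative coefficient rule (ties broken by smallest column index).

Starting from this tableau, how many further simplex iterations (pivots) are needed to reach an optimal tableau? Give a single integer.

1

pivot: a in, b out → z = 42/5
No improving column remains; optimal.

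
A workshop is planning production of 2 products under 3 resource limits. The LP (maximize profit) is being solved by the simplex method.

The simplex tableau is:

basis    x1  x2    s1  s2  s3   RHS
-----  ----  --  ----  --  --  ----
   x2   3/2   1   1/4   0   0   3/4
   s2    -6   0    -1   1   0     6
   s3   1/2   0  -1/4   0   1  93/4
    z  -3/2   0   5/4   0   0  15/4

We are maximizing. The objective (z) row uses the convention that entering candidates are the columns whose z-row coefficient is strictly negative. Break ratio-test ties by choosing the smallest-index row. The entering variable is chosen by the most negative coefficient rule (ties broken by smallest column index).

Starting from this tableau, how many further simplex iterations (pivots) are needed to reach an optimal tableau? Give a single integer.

1

pivot: x1 in, x2 out → z = 9/2
No improving column remains; optimal.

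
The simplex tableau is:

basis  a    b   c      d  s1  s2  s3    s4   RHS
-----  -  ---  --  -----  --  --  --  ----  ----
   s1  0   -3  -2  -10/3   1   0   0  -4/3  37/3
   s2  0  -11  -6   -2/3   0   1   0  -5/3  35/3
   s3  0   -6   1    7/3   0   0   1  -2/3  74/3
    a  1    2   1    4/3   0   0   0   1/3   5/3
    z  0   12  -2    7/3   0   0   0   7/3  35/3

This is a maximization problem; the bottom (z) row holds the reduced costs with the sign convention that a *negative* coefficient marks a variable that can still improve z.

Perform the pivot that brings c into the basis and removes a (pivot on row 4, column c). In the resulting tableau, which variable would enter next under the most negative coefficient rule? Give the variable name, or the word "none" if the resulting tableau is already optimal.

Pivot element 1. New z-row = old z-row − (-2)·(row 4/1).
Updated z-row coefficients: a: 2, b: 16, c: 0, d: 5, s1: 0, s2: 0, s3: 0, s4: 3.
No coefficient is strictly negative; the tableau after this pivot is optimal.

none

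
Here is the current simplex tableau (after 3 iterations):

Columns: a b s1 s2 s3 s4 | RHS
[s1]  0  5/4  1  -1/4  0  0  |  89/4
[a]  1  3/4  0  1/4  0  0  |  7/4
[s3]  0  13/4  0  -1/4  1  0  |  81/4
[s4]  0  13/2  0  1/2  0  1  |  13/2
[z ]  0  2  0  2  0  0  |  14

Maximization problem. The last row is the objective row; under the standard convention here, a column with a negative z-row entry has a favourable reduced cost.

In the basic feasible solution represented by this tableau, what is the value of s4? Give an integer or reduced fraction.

s4 is basic (row 4); its value is the RHS of that row: 13/2.

13/2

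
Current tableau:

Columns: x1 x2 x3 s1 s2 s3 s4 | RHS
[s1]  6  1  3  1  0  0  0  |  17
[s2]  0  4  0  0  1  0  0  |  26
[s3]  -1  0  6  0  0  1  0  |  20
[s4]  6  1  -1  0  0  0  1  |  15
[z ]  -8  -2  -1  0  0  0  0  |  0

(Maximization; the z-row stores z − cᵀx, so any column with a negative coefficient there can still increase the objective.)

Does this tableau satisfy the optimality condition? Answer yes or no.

no

Column x1 has objective-row coefficient -8, which is negative; an improving pivot exists, so not yet optimal.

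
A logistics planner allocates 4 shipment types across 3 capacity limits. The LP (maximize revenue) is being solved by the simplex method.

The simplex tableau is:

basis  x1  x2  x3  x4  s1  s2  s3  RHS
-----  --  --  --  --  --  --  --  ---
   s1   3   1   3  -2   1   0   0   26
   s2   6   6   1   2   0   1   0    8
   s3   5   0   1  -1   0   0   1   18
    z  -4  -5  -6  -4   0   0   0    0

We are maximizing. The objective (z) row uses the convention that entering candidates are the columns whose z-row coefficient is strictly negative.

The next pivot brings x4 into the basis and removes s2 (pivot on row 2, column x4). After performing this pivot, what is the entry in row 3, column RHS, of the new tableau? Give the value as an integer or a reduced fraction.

22

Pivot element is row 2, column x4: 2.
Normalize row 2: new (row 2, RHS) = 8/2 = 4.
row 3 ← row 3 − (-1)·(new row 2): 18 − (-1)·4 = 22.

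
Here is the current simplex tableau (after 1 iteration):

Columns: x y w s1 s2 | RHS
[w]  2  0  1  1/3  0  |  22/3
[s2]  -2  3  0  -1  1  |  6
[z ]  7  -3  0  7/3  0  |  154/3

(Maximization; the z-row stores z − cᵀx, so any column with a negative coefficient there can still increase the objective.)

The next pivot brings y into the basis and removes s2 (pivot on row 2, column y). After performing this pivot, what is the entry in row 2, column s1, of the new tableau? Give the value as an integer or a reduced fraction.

Pivot element is row 2, column y: 3.
Normalize row 2: new (row 2, s1) = (-1)/3 = -1/3.
Row 2 is the pivot row, so the entry is -1/3.

-1/3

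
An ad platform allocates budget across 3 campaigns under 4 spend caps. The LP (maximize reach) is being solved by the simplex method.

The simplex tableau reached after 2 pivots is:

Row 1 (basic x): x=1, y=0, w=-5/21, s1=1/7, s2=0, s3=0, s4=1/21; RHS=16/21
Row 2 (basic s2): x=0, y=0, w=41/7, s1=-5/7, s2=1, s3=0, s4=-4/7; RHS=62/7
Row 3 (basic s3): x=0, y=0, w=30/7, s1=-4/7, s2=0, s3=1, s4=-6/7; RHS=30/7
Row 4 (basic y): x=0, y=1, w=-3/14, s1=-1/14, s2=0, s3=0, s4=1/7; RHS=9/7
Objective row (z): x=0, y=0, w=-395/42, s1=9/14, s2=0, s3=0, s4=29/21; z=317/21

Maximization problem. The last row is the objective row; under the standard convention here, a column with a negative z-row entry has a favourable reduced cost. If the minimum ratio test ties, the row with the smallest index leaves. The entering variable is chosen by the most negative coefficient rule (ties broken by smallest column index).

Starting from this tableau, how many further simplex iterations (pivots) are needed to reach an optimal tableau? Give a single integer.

pivot: w in, s3 out → z = 49/2
pivot: s1 in, x out → z = 30
pivot: s4 in, s2 out → z = 32
No improving column remains; optimal.

3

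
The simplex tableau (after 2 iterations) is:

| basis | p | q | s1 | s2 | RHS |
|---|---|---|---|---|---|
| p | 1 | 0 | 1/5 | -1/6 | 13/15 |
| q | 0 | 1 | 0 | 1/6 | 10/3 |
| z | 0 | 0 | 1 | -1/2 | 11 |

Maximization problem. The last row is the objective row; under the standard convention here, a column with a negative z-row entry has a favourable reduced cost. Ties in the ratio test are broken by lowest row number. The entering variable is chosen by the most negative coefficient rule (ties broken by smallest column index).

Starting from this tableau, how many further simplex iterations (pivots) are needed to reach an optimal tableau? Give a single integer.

1

pivot: s2 in, q out → z = 21
No improving column remains; optimal.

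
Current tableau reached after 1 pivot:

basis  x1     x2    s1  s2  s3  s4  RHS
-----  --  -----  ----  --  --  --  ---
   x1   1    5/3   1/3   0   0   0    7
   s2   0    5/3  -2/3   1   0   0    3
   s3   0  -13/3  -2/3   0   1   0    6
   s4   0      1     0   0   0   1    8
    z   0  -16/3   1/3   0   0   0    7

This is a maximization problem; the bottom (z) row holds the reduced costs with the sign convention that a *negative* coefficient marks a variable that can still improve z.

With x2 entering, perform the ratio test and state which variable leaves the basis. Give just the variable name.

Ratios: row 1 (x1): 7/(5/3) = 21/5; row 2 (s2): 3/(5/3) = 9/5; row 3 (s3): entry -13/3 ≤ 0, skip; row 4 (s4): 8/1 = 8.
Minimum ratio 9/5 is in the s2 row, so s2 leaves.

s2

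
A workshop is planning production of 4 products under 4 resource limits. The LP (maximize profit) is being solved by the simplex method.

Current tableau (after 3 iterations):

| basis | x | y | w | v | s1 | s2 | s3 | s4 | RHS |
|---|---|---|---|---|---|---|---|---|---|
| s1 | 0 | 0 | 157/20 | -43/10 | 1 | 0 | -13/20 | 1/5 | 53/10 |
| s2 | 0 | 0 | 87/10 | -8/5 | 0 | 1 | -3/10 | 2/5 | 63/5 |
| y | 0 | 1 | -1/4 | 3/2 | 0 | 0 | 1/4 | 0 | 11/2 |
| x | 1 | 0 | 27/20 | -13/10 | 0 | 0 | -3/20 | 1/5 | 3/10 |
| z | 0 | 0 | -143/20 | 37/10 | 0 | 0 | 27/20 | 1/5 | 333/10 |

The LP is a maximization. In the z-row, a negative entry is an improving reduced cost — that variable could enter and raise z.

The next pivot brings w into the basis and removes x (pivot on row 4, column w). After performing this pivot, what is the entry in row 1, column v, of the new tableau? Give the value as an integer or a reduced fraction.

Pivot element is row 4, column w: 27/20.
Normalize row 4: new (row 4, v) = (-13/10)/(27/20) = -26/27.
row 1 ← row 1 − (157/20)·(new row 4): -43/10 − (157/20)·(-26/27) = 88/27.

88/27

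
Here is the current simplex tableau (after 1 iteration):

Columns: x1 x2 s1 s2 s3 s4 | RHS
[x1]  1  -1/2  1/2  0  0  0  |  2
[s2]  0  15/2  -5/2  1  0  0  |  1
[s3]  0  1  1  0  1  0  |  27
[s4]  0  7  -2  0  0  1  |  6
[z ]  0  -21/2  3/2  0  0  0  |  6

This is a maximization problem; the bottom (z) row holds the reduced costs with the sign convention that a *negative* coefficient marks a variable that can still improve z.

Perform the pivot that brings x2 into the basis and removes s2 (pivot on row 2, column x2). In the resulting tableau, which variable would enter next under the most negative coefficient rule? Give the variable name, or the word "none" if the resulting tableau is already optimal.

Pivot element 15/2. New z-row = old z-row − (-21/2)·(row 2/(15/2)).
Updated z-row coefficients: x1: 0, x2: 0, s1: -2, s2: 7/5, s3: 0, s4: 0.
The most negative is -2 in column s1, so s1 would enter next.

s1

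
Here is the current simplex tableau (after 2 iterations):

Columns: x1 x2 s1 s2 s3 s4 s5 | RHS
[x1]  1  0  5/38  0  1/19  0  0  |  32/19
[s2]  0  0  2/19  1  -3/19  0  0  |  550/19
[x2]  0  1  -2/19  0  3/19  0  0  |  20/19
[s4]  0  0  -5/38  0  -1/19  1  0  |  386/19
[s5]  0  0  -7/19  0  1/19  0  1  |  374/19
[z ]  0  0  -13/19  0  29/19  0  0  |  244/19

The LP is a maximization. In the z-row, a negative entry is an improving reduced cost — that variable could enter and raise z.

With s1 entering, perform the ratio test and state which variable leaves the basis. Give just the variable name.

Ratios: row 1 (x1): (32/19)/(5/38) = 64/5; row 2 (s2): (550/19)/(2/19) = 275; row 3 (x2): entry -2/19 ≤ 0, skip; row 4 (s4): entry -5/38 ≤ 0, skip; row 5 (s5): entry -7/19 ≤ 0, skip.
Minimum ratio 64/5 is in the x1 row, so x1 leaves.

x1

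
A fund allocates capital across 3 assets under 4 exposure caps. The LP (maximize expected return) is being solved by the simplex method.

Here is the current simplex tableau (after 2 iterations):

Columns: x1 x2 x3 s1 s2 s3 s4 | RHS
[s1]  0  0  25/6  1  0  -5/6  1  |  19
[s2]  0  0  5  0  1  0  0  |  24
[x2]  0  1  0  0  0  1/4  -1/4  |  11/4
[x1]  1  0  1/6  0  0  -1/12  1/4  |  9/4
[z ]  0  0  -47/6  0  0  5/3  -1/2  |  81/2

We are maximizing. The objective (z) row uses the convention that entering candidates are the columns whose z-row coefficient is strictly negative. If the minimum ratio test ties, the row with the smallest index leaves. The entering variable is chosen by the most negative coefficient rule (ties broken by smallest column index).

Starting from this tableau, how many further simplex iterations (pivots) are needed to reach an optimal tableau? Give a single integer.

1

pivot: x3 in, s1 out → z = 3811/50
No improving column remains; optimal.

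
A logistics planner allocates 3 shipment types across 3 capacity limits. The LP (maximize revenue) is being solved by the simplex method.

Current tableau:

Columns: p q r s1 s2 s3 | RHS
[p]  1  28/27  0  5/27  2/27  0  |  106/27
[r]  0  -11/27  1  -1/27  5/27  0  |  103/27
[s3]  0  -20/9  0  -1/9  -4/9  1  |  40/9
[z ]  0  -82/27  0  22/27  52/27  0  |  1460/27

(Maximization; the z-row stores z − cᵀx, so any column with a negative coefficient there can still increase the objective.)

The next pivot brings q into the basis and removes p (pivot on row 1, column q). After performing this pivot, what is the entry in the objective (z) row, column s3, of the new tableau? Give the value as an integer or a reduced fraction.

Pivot element is row 1, column q: 28/27.
Normalize row 1: new (row 1, s3) = 0/(28/27) = 0.
z-row ← z-row − (-82/27)·(new row 1): 0 − (-82/27)·0 = 0.

0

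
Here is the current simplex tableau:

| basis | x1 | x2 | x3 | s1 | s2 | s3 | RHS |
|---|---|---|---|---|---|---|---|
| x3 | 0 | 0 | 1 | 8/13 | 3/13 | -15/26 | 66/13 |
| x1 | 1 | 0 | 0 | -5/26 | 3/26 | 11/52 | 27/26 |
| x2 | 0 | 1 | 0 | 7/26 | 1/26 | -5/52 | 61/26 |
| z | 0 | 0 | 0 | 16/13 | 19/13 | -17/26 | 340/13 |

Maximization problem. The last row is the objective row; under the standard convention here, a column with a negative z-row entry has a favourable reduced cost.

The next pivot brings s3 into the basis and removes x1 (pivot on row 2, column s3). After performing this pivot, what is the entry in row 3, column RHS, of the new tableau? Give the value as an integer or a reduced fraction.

31/11

Pivot element is row 2, column s3: 11/52.
Normalize row 2: new (row 2, RHS) = (27/26)/(11/52) = 54/11.
row 3 ← row 3 − (-5/52)·(new row 2): 61/26 − (-5/52)·(54/11) = 31/11.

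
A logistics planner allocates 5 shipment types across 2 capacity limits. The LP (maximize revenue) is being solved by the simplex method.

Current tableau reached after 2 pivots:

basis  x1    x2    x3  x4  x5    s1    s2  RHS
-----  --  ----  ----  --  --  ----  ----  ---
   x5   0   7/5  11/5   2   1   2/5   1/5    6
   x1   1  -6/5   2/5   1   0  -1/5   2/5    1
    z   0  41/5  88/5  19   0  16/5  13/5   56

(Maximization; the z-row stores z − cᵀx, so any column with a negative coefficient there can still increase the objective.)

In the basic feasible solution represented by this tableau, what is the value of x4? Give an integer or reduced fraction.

x4 is nonbasic (not in the basis column), so its value in the current BFS is 0.

0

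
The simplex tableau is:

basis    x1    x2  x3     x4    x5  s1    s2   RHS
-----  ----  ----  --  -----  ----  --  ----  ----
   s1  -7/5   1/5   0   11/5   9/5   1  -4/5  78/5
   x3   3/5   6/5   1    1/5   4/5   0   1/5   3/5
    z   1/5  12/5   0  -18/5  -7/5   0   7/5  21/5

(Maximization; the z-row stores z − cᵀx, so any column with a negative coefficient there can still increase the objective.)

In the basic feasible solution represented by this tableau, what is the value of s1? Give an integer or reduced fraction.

78/5

s1 is basic (row 1); its value is the RHS of that row: 78/5.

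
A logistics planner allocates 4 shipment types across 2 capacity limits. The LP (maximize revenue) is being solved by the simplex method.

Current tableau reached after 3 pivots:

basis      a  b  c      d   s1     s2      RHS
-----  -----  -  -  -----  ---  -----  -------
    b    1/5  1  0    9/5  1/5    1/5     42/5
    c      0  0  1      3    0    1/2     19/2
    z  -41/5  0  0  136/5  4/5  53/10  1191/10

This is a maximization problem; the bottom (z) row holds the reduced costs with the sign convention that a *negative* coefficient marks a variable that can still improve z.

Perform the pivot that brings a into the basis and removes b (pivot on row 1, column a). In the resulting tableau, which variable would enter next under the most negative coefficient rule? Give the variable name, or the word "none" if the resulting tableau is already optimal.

none

Pivot element 1/5. New z-row = old z-row − (-41/5)·(row 1/(1/5)).
Updated z-row coefficients: a: 0, b: 41, c: 0, d: 101, s1: 9, s2: 27/2.
No coefficient is strictly negative; the tableau after this pivot is optimal.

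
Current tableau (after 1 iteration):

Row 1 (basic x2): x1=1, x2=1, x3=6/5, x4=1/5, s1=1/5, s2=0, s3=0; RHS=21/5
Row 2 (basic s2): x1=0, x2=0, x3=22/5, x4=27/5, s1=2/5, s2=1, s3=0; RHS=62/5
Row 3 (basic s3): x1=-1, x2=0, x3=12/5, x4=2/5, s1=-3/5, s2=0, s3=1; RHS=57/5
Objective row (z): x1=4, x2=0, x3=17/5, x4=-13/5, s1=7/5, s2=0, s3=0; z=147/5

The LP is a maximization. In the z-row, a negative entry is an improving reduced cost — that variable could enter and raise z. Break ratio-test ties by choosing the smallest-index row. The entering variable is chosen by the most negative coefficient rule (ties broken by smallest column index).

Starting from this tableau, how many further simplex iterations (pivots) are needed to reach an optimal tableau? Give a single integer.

1

pivot: x4 in, s2 out → z = 955/27
No improving column remains; optimal.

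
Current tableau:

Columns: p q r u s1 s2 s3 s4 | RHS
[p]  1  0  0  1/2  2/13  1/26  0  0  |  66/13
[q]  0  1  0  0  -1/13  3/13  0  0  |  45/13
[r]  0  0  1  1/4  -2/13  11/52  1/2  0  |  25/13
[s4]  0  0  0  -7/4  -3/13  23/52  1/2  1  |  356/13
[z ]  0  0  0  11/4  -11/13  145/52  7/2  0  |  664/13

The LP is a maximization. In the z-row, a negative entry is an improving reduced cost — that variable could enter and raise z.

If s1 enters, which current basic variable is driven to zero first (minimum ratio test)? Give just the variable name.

Ratios: row 1 (p): (66/13)/(2/13) = 33; row 2 (q): entry -1/13 ≤ 0, skip; row 3 (r): entry -2/13 ≤ 0, skip; row 4 (s4): entry -3/13 ≤ 0, skip.
Minimum ratio 33 is in the p row, so p leaves.

p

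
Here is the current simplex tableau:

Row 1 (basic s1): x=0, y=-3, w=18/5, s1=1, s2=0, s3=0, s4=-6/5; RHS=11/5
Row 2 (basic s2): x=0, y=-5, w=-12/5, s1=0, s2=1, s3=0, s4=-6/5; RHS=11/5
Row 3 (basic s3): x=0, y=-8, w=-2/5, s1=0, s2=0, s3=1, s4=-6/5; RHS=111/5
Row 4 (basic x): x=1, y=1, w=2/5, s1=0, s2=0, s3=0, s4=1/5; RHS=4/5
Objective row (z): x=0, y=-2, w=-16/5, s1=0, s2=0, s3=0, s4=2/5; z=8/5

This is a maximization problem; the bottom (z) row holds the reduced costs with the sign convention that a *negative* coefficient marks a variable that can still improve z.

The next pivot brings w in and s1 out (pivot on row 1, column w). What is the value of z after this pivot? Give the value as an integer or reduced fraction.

32/9

Minimum ratio for w: (11/5)/(18/5) = 11/18.
z changes by −(z-row coeff of w)·ratio = −(-16/5)·(11/18) = 88/45.
New z = 8/5 + (88/45) = 32/9.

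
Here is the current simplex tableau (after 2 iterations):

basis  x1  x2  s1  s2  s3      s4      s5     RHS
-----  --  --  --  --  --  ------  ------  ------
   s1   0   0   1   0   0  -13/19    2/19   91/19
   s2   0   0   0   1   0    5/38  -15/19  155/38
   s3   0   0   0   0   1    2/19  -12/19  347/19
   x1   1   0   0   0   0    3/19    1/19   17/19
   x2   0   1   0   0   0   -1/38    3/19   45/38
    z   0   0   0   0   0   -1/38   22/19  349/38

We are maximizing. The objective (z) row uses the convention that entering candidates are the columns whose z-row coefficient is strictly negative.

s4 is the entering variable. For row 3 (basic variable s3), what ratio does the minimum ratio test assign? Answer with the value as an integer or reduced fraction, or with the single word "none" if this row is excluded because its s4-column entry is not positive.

347/2

Ratio = RHS / (s4 entry) = (347/19) / (2/19) = 347/2.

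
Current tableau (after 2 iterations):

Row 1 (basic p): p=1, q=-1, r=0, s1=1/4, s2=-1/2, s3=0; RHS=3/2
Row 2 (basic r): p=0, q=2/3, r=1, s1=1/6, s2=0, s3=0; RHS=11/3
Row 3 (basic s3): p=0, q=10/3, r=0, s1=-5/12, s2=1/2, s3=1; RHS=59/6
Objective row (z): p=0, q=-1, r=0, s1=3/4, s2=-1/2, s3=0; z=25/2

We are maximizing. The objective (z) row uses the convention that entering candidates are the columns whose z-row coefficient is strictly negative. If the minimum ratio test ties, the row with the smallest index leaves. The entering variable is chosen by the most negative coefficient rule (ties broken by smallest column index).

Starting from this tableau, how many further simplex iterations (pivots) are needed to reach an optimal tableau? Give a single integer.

pivot: q in, s3 out → z = 309/20
pivot: s2 in, q out → z = 67/3
No improving column remains; optimal.

2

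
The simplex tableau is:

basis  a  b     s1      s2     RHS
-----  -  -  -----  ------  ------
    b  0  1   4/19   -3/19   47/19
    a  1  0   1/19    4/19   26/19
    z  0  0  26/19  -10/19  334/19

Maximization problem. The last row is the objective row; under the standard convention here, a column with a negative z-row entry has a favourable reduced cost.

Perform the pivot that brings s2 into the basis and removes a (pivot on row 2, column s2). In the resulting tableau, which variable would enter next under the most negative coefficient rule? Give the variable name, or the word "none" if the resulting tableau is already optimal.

Pivot element 4/19. New z-row = old z-row − (-10/19)·(row 2/(4/19)).
Updated z-row coefficients: a: 5/2, b: 0, s1: 3/2, s2: 0.
No coefficient is strictly negative; the tableau after this pivot is optimal.

none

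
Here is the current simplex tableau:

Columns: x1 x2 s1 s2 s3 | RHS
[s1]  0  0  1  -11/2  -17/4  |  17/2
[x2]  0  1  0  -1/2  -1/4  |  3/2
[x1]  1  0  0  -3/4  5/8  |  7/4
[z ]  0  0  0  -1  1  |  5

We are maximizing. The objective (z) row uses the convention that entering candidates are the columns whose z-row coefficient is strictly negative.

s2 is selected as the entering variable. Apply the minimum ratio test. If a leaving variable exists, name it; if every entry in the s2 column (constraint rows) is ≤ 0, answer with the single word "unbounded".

unbounded

s2-column entries: row 1: -11/2, row 2: -1/2, row 3: -3/4. All ≤ 0, so s2 can increase without bound; the LP is unbounded in this direction.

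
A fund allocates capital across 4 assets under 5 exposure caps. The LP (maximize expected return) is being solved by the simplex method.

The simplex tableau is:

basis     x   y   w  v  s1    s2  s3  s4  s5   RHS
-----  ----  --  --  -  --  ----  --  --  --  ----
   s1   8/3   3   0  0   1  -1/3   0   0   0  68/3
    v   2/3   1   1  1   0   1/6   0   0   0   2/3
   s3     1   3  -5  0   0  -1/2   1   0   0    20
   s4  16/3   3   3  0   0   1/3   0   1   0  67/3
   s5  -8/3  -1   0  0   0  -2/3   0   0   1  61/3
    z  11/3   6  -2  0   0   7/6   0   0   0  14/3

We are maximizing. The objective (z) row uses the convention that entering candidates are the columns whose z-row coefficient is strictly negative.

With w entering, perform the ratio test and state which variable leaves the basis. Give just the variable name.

v

Ratios: row 1 (s1): entry 0 ≤ 0, skip; row 2 (v): (2/3)/1 = 2/3; row 3 (s3): entry -5 ≤ 0, skip; row 4 (s4): (67/3)/3 = 67/9; row 5 (s5): entry 0 ≤ 0, skip.
Minimum ratio 2/3 is in the v row, so v leaves.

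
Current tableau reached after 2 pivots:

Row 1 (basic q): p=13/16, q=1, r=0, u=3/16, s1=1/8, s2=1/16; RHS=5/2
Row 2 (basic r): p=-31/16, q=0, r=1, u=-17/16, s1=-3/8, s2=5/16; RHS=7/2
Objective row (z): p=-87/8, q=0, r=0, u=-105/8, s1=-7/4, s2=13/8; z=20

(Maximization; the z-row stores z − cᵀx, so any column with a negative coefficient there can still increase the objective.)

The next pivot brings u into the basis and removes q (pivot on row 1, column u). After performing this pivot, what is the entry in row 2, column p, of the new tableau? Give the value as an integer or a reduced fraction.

8/3

Pivot element is row 1, column u: 3/16.
Normalize row 1: new (row 1, p) = (13/16)/(3/16) = 13/3.
row 2 ← row 2 − (-17/16)·(new row 1): -31/16 − (-17/16)·(13/3) = 8/3.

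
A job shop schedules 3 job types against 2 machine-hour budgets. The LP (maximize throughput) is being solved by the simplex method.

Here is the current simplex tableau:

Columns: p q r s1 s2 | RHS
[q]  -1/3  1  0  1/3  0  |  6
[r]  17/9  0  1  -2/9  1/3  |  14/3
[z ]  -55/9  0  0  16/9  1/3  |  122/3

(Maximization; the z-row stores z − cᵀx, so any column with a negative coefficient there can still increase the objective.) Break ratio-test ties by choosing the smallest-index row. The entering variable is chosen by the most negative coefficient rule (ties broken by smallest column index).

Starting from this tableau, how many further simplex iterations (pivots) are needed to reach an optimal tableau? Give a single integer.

1

pivot: p in, r out → z = 948/17
No improving column remains; optimal.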